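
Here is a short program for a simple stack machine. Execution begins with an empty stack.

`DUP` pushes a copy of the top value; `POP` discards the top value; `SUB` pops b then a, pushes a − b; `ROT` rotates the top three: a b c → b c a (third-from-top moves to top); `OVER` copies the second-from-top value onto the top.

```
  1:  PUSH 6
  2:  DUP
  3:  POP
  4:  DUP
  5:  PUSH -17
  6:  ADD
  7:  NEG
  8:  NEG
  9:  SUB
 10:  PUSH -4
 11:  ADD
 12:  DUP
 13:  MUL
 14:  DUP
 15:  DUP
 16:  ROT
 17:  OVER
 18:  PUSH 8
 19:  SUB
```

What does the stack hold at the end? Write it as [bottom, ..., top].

[169, 169, 169, 161]

PUSH 6   → 6
DUP      → 6 6
POP      → 6
DUP      → 6 6
PUSH -17 → 6 6 -17
ADD      → 6 -11
NEG      → 6 11
NEG      → 6 -11
SUB      → 17
PUSH -4  → 17 -4
ADD      → 13
DUP      → 13 13
MUL      → 169
DUP      → 169 169
DUP      → 169 169 169
ROT      → 169 169 169
OVER     → 169 169 169 169
PUSH 8   → 169 169 169 169 8
SUB      → 169 169 169 161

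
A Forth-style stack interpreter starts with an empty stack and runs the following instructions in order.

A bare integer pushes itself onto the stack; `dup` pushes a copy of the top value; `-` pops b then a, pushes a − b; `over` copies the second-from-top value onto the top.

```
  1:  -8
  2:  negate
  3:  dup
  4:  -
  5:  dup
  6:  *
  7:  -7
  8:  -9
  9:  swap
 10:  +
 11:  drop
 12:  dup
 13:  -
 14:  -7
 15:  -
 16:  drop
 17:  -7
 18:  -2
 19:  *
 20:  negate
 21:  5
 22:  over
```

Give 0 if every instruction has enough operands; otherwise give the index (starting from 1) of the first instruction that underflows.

0

-8     → [-8]
negate → [8]
dup    → [8, 8]
-      → [0]
dup    → [0, 0]
*      → [0]
-7     → [0, -7]
-9     → [0, -7, -9]
swap   → [0, -9, -7]
+      → [0, -16]
drop   → [0]
dup    → [0, 0]
-      → [0]
-7     → [0, -7]
-      → [7]
drop   → []
-7     → [-7]
-2     → [-7, -2]
*      → [14]
negate → [-14]
5      → [-14, 5]
over   → [-14, 5, -14]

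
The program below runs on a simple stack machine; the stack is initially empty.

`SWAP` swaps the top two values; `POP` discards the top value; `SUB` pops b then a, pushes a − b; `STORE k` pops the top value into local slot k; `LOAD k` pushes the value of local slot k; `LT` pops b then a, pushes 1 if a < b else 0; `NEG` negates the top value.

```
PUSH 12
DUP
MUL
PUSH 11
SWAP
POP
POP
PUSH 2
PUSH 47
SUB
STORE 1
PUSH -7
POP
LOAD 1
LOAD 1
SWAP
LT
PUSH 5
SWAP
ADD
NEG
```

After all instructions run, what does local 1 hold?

-45

PUSH 12 -> 12
DUP     -> 12 12
MUL     -> 144
PUSH 11 -> 144 11
SWAP    -> 11 144
POP     -> 11
POP     -> (empty)
PUSH 2  -> 2
PUSH 47 -> 2 47
SUB     -> -45
STORE 1 -> (empty)
PUSH -7 -> -7
POP     -> (empty)
LOAD 1  -> -45
LOAD 1  -> -45 -45
SWAP    -> -45 -45
LT      -> 0
PUSH 5  -> 0 5
SWAP    -> 5 0
ADD     -> 5
NEG     -> -5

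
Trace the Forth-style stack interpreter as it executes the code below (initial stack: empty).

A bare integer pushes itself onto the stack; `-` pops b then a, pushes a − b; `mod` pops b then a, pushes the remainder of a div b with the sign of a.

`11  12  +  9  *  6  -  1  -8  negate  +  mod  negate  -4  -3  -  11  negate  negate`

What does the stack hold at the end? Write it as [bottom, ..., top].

11     -> [11]
12     -> [11, 12]
+      -> [23]
9      -> [23, 9]
*      -> [207]
6      -> [207, 6]
-      -> [201]
1      -> [201, 1]
-8     -> [201, 1, -8]
negate -> [201, 1, 8]
+      -> [201, 9]
mod    -> [3]
negate -> [-3]
-4     -> [-3, -4]
-3     -> [-3, -4, -3]
-      -> [-3, -1]
11     -> [-3, -1, 11]
negate -> [-3, -1, -11]
negate -> [-3, -1, 11]

[-3, -1, 11]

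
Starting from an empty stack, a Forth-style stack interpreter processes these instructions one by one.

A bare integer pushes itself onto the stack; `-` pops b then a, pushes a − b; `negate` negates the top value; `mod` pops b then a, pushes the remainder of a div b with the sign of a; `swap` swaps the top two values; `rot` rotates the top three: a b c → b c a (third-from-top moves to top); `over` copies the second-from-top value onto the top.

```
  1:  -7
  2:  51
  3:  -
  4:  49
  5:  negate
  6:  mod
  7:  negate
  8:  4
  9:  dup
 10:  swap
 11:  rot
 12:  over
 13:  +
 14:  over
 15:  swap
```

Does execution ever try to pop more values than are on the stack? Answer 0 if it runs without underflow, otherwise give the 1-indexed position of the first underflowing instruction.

-7     → -7
51     → -7 51
-      → -58
49     → -58 49
negate → -58 -49
mod    → -9
negate → 9
4      → 9 4
dup    → 9 4 4
swap   → 9 4 4
rot    → 4 4 9
over   → 4 4 9 4
+      → 4 4 13
over   → 4 4 13 4
swap   → 4 4 4 13

0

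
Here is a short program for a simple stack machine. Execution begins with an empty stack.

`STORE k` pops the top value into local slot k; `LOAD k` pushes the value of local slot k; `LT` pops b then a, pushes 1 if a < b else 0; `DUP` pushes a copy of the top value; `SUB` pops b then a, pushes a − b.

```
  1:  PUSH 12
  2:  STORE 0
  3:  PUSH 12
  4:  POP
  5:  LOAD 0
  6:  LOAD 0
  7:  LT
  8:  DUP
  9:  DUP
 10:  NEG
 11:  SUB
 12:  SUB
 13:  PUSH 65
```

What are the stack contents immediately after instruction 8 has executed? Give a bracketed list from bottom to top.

[0, 0]

PUSH 12 : [12]
STORE 0 : []
PUSH 12 : [12]
POP     : []
LOAD 0  : [12]
LOAD 0  : [12, 12]
LT      : [0]
DUP     : [0, 0]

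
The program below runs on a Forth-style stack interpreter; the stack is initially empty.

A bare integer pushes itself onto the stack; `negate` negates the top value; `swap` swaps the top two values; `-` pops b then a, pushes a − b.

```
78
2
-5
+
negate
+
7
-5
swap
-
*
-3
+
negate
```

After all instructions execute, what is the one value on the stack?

975

78     -> [78]
2      -> [78, 2]
-5     -> [78, 2, -5]
+      -> [78, -3]
negate -> [78, 3]
+      -> [81]
7      -> [81, 7]
-5     -> [81, 7, -5]
swap   -> [81, -5, 7]
-      -> [81, -12]
*      -> [-972]
-3     -> [-972, -3]
+      -> [-975]
negate -> [975]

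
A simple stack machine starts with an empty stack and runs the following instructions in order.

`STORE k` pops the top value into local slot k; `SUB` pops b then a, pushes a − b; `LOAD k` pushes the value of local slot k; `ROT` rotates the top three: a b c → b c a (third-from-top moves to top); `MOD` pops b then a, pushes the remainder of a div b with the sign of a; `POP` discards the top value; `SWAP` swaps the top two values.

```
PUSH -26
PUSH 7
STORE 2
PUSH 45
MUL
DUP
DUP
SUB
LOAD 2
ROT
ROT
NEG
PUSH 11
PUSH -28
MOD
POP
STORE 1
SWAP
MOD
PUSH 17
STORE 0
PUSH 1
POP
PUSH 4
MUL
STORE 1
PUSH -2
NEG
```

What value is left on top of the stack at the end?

2

PUSH -26  -26
PUSH 7    -26 7
STORE 2   -26
PUSH 45   -26 45
MUL       -1170
DUP       -1170 -1170
DUP       -1170 -1170 -1170
SUB       -1170 0
LOAD 2    -1170 0 7
ROT       0 7 -1170
ROT       7 -1170 0
NEG       7 -1170 0
PUSH 11   7 -1170 0 11
PUSH -28  7 -1170 0 11 -28
MOD       7 -1170 0 11
POP       7 -1170 0
STORE 1   7 -1170
SWAP      -1170 7
MOD       -1
PUSH 17   -1 17
STORE 0   -1
PUSH 1    -1 1
POP       -1
PUSH 4    -1 4
MUL       -4
STORE 1   (empty)
PUSH -2   -2
NEG       2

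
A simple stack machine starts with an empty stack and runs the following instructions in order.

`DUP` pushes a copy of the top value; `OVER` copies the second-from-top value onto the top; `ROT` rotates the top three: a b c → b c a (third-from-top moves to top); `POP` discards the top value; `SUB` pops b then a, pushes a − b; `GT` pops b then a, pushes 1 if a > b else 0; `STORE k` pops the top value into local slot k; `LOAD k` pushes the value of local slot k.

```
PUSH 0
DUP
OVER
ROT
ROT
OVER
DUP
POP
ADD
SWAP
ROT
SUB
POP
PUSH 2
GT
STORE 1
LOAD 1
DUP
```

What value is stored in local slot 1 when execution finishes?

PUSH 0  : [0]
DUP     : [0, 0]
OVER    : [0, 0, 0]
ROT     : [0, 0, 0]
ROT     : [0, 0, 0]
OVER    : [0, 0, 0, 0]
DUP     : [0, 0, 0, 0, 0]
POP     : [0, 0, 0, 0]
ADD     : [0, 0, 0]
SWAP    : [0, 0, 0]
ROT     : [0, 0, 0]
SUB     : [0, 0]
POP     : [0]
PUSH 2  : [0, 2]
GT      : [0]
STORE 1 : []
LOAD 1  : [0]
DUP     : [0, 0]

0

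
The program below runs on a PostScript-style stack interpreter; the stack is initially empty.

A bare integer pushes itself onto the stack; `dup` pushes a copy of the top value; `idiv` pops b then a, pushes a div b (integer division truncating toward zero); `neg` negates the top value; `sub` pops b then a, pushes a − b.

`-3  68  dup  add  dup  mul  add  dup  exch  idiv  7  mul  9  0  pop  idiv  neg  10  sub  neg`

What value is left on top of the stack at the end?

10

-3   : [-3]
68   : [-3, 68]
dup  : [-3, 68, 68]
add  : [-3, 136]
dup  : [-3, 136, 136]
mul  : [-3, 18496]
add  : [18493]
dup  : [18493, 18493]
exch : [18493, 18493]
idiv : [1]
7    : [1, 7]
mul  : [7]
9    : [7, 9]
0    : [7, 9, 0]
pop  : [7, 9]
idiv : [0]
neg  : [0]
10   : [0, 10]
sub  : [-10]
neg  : [10]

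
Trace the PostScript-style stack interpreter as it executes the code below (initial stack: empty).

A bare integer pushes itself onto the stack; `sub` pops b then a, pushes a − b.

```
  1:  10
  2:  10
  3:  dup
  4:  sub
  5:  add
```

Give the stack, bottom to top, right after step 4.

[10, 0]

10  -> [10]
10  -> [10, 10]
dup -> [10, 10, 10]
sub -> [10, 0]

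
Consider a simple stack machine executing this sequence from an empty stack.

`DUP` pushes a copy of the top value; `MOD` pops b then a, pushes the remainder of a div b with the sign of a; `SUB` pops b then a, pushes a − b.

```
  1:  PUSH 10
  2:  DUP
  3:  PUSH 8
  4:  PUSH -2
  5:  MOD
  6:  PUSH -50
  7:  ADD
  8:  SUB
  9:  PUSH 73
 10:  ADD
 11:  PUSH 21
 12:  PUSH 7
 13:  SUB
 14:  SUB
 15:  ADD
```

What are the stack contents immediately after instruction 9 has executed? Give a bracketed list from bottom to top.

PUSH 10  -> [10]
DUP      -> [10, 10]
PUSH 8   -> [10, 10, 8]
PUSH -2  -> [10, 10, 8, -2]
MOD      -> [10, 10, 0]
PUSH -50 -> [10, 10, 0, -50]
ADD      -> [10, 10, -50]
SUB      -> [10, 60]
PUSH 73  -> [10, 60, 73]

[10, 60, 73]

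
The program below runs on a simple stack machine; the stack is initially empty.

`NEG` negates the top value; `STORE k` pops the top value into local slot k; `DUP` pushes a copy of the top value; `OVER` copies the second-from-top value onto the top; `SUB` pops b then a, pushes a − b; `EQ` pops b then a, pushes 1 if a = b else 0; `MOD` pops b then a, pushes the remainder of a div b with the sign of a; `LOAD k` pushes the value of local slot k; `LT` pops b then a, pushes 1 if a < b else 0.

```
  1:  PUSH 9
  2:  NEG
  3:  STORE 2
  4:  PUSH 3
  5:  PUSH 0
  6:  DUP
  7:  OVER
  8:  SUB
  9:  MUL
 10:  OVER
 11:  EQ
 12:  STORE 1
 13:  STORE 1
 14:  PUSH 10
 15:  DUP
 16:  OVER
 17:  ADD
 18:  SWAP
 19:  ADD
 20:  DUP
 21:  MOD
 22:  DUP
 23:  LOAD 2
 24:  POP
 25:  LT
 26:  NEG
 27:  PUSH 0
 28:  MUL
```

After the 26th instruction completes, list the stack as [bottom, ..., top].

[0]

PUSH 9   [9]
NEG      [-9]
STORE 2  []
PUSH 3   [3]
PUSH 0   [3, 0]
DUP      [3, 0, 0]
OVER     [3, 0, 0, 0]
SUB      [3, 0, 0]
MUL      [3, 0]
OVER     [3, 0, 3]
EQ       [3, 0]
STORE 1  [3]
STORE 1  []
PUSH 10  [10]
DUP      [10, 10]
OVER     [10, 10, 10]
ADD      [10, 20]
SWAP     [20, 10]
ADD      [30]
DUP      [30, 30]
MOD      [0]
DUP      [0, 0]
LOAD 2   [0, 0, -9]
POP      [0, 0]
LT       [0]
NEG      [0]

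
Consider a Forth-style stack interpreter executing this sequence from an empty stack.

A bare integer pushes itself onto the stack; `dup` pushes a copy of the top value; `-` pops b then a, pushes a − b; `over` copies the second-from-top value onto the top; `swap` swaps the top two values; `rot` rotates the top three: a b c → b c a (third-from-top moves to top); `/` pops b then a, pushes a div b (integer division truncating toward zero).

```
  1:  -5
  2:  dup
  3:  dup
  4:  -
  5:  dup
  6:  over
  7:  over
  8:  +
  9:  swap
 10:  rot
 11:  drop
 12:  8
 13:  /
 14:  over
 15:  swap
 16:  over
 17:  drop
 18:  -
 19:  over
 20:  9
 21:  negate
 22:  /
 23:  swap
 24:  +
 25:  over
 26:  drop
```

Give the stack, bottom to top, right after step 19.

-5   : [-5]
dup  : [-5, -5]
dup  : [-5, -5, -5]
-    : [-5, 0]
dup  : [-5, 0, 0]
over : [-5, 0, 0, 0]
over : [-5, 0, 0, 0, 0]
+    : [-5, 0, 0, 0]
swap : [-5, 0, 0, 0]
rot  : [-5, 0, 0, 0]
drop : [-5, 0, 0]
8    : [-5, 0, 0, 8]
/    : [-5, 0, 0]
over : [-5, 0, 0, 0]
swap : [-5, 0, 0, 0]
over : [-5, 0, 0, 0, 0]
drop : [-5, 0, 0, 0]
-    : [-5, 0, 0]
over : [-5, 0, 0, 0]

[-5, 0, 0, 0]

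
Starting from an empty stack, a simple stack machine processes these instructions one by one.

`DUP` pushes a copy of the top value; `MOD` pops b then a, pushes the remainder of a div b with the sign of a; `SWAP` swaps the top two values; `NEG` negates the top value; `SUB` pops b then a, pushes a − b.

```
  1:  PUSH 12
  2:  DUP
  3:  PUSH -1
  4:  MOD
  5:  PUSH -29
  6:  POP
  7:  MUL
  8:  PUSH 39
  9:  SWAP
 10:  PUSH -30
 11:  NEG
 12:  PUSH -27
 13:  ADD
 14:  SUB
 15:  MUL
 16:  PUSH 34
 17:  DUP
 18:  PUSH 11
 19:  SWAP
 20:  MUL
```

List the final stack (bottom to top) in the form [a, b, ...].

PUSH 12  : 12
DUP      : 12 12
PUSH -1  : 12 12 -1
MOD      : 12 0
PUSH -29 : 12 0 -29
POP      : 12 0
MUL      : 0
PUSH 39  : 0 39
SWAP     : 39 0
PUSH -30 : 39 0 -30
NEG      : 39 0 30
PUSH -27 : 39 0 30 -27
ADD      : 39 0 3
SUB      : 39 -3
MUL      : -117
PUSH 34  : -117 34
DUP      : -117 34 34
PUSH 11  : -117 34 34 11
SWAP     : -117 34 11 34
MUL      : -117 34 374

[-117, 34, 374]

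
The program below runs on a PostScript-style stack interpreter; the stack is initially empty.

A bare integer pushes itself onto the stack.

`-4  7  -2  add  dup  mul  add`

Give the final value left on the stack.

21

-4  → [-4]
7   → [-4, 7]
-2  → [-4, 7, -2]
add → [-4, 5]
dup → [-4, 5, 5]
mul → [-4, 25]
add → [21]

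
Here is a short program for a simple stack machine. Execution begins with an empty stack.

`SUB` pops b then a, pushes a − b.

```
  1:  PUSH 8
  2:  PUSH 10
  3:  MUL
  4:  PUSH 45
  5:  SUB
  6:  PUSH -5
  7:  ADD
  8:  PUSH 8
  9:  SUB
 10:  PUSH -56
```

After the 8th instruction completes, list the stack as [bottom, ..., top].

[30, 8]

PUSH 8  → [8]
PUSH 10 → [8, 10]
MUL     → [80]
PUSH 45 → [80, 45]
SUB     → [35]
PUSH -5 → [35, -5]
ADD     → [30]
PUSH 8  → [30, 8]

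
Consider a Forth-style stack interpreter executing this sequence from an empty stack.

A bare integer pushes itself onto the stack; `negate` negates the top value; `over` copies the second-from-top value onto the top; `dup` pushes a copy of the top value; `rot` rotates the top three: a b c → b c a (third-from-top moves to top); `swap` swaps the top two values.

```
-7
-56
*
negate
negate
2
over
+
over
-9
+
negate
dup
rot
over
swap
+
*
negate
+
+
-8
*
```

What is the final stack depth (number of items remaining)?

1

-7     -> [-7]
-56    -> [-7, -56]
*      -> [392]
negate -> [-392]
negate -> [392]
2      -> [392, 2]
over   -> [392, 2, 392]
+      -> [392, 394]
over   -> [392, 394, 392]
-9     -> [392, 394, 392, -9]
+      -> [392, 394, 383]
negate -> [392, 394, -383]
dup    -> [392, 394, -383, -383]
rot    -> [392, -383, -383, 394]
over   -> [392, -383, -383, 394, -383]
swap   -> [392, -383, -383, -383, 394]
+      -> [392, -383, -383, 11]
*      -> [392, -383, -4213]
negate -> [392, -383, 4213]
+      -> [392, 3830]
+      -> [4222]
-8     -> [4222, -8]
*      -> [-33776]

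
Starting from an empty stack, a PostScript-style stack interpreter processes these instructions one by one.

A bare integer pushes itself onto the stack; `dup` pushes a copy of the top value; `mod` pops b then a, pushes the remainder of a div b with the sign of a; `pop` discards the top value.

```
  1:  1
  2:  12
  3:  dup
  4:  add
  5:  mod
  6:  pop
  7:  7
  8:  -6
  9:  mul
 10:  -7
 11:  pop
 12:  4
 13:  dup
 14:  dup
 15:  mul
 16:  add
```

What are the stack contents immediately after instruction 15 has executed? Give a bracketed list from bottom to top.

[-42, 4, 16]

1   -> 1
12  -> 1 12
dup -> 1 12 12
add -> 1 24
mod -> 1
pop -> (empty)
7   -> 7
-6  -> 7 -6
mul -> -42
-7  -> -42 -7
pop -> -42
4   -> -42 4
dup -> -42 4 4
dup -> -42 4 4 4
mul -> -42 4 16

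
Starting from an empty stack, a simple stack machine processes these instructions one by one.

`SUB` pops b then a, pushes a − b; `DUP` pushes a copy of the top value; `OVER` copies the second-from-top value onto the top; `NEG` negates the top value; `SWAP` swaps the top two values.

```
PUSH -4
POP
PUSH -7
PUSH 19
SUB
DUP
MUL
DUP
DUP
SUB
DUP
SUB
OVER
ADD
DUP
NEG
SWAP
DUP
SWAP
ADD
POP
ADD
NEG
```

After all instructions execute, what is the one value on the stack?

PUSH -4 -> -4
POP     -> (empty)
PUSH -7 -> -7
PUSH 19 -> -7 19
SUB     -> -26
DUP     -> -26 -26
MUL     -> 676
DUP     -> 676 676
DUP     -> 676 676 676
SUB     -> 676 0
DUP     -> 676 0 0
SUB     -> 676 0
OVER    -> 676 0 676
ADD     -> 676 676
DUP     -> 676 676 676
NEG     -> 676 676 -676
SWAP    -> 676 -676 676
DUP     -> 676 -676 676 676
SWAP    -> 676 -676 676 676
ADD     -> 676 -676 1352
POP     -> 676 -676
ADD     -> 0
NEG     -> 0

0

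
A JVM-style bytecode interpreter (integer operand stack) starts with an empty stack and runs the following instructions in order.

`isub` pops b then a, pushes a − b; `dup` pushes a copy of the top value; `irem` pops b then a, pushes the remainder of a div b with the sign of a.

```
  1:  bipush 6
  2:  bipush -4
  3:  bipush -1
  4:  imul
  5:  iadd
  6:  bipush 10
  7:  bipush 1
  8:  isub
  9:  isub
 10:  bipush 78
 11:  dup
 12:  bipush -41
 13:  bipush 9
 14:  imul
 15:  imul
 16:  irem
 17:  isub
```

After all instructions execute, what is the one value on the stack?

bipush 6   → 6
bipush -4  → 6 -4
bipush -1  → 6 -4 -1
imul       → 6 4
iadd       → 10
bipush 10  → 10 10
bipush 1   → 10 10 1
isub       → 10 9
isub       → 1
bipush 78  → 1 78
dup        → 1 78 78
bipush -41 → 1 78 78 -41
bipush 9   → 1 78 78 -41 9
imul       → 1 78 78 -369
imul       → 1 78 -28782
irem       → 1 78
isub       → -77

-77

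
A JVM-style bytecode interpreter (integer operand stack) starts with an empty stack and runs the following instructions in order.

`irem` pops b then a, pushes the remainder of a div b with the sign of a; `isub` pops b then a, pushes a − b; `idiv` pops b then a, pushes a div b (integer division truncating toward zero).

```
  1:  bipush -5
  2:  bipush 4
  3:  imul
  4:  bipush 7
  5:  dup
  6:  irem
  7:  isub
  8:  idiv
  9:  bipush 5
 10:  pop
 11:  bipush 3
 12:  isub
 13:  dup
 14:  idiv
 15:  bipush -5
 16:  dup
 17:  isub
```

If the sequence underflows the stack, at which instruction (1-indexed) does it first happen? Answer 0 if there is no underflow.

8

bipush -5 → -5
bipush 4  → -5 4
imul      → -20
bipush 7  → -20 7
dup       → -20 7 7
irem      → -20 0
isub      → -20
idiv  — needs 2 operands, stack has 1 → underflow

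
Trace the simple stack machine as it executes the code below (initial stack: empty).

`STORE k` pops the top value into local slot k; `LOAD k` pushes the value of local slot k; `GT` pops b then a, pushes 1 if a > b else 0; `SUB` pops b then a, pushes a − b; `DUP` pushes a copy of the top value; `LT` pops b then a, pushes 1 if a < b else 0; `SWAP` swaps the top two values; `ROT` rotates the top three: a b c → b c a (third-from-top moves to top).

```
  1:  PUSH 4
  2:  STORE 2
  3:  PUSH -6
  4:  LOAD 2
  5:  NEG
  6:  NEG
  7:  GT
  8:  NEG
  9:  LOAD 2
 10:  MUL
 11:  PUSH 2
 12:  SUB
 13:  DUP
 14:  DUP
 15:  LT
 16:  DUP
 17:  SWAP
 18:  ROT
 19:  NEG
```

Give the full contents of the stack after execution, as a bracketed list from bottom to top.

[0, 0, 2]

PUSH 4  : 4
STORE 2 : (empty)
PUSH -6 : -6
LOAD 2  : -6 4
NEG     : -6 -4
NEG     : -6 4
GT      : 0
NEG     : 0
LOAD 2  : 0 4
MUL     : 0
PUSH 2  : 0 2
SUB     : -2
DUP     : -2 -2
DUP     : -2 -2 -2
LT      : -2 0
DUP     : -2 0 0
SWAP    : -2 0 0
ROT     : 0 0 -2
NEG     : 0 0 2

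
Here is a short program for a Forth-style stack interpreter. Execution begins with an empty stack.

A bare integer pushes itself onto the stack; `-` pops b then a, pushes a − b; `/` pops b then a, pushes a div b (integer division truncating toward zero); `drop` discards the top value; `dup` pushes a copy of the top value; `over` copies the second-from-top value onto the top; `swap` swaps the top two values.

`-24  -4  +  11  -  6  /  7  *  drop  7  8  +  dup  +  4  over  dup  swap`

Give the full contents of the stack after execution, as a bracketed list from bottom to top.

-24   -24
-4    -24 -4
+     -28
11    -28 11
-     -39
6     -39 6
/     -6
7     -6 7
*     -42
drop  (empty)
7     7
8     7 8
+     15
dup   15 15
+     30
4     30 4
over  30 4 30
dup   30 4 30 30
swap  30 4 30 30

[30, 4, 30, 30]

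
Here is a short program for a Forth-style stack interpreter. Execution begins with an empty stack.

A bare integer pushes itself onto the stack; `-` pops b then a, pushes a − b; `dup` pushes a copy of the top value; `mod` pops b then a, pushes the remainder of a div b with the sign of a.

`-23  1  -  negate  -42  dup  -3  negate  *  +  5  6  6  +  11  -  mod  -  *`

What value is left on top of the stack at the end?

-4032

-23    → -23
1      → -23 1
-      → -24
negate → 24
-42    → 24 -42
dup    → 24 -42 -42
-3     → 24 -42 -42 -3
negate → 24 -42 -42 3
*      → 24 -42 -126
+      → 24 -168
5      → 24 -168 5
6      → 24 -168 5 6
6      → 24 -168 5 6 6
+      → 24 -168 5 12
11     → 24 -168 5 12 11
-      → 24 -168 5 1
mod    → 24 -168 0
-      → 24 -168
*      → -4032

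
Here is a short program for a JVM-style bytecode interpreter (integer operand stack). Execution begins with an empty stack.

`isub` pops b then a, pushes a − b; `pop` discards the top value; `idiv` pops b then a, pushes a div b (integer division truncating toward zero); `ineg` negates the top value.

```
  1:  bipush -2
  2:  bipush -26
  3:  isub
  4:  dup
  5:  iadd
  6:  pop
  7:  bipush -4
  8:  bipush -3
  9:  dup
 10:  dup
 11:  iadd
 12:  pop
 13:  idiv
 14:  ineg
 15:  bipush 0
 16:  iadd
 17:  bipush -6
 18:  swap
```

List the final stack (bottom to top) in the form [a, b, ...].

[-6, -1]

bipush -2  -> -2
bipush -26 -> -2 -26
isub       -> 24
dup        -> 24 24
iadd       -> 48
pop        -> (empty)
bipush -4  -> -4
bipush -3  -> -4 -3
dup        -> -4 -3 -3
dup        -> -4 -3 -3 -3
iadd       -> -4 -3 -6
pop        -> -4 -3
idiv       -> 1
ineg       -> -1
bipush 0   -> -1 0
iadd       -> -1
bipush -6  -> -1 -6
swap       -> -6 -1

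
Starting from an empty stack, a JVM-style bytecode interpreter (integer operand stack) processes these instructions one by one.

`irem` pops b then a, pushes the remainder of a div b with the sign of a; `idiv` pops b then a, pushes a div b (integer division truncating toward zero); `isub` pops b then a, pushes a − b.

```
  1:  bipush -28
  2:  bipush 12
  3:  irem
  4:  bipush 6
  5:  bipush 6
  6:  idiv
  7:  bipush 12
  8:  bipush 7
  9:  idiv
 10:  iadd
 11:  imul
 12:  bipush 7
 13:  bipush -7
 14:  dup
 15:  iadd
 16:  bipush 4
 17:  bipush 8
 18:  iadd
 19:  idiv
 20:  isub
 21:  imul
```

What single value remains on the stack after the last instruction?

bipush -28 -> [-28]
bipush 12  -> [-28, 12]
irem       -> [-4]
bipush 6   -> [-4, 6]
bipush 6   -> [-4, 6, 6]
idiv       -> [-4, 1]
bipush 12  -> [-4, 1, 12]
bipush 7   -> [-4, 1, 12, 7]
idiv       -> [-4, 1, 1]
iadd       -> [-4, 2]
imul       -> [-8]
bipush 7   -> [-8, 7]
bipush -7  -> [-8, 7, -7]
dup        -> [-8, 7, -7, -7]
iadd       -> [-8, 7, -14]
bipush 4   -> [-8, 7, -14, 4]
bipush 8   -> [-8, 7, -14, 4, 8]
iadd       -> [-8, 7, -14, 12]
idiv       -> [-8, 7, -1]
isub       -> [-8, 8]
imul       -> [-64]

-64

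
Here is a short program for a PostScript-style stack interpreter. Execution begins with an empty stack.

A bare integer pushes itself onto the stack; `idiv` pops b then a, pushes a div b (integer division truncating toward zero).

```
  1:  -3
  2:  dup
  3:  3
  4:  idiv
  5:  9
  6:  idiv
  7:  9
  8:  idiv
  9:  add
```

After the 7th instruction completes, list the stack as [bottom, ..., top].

[-3, 0, 9]

-3   : [-3]
dup  : [-3, -3]
3    : [-3, -3, 3]
idiv : [-3, -1]
9    : [-3, -1, 9]
idiv : [-3, 0]
9    : [-3, 0, 9]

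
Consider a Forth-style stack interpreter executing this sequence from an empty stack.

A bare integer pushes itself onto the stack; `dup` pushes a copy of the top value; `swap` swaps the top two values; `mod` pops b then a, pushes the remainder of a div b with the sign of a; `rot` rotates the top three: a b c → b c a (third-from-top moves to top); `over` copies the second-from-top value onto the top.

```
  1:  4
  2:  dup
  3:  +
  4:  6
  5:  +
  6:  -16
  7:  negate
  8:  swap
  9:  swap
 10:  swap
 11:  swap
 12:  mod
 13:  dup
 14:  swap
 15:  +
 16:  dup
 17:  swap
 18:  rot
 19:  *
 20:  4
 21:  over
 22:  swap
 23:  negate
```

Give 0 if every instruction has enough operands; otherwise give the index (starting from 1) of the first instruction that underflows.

4      : 4
dup    : 4 4
+      : 8
6      : 8 6
+      : 14
-16    : 14 -16
negate : 14 16
swap   : 16 14
swap   : 14 16
swap   : 16 14
swap   : 14 16
mod    : 14
dup    : 14 14
swap   : 14 14
+      : 28
dup    : 28 28
swap   : 28 28
rot  — needs 3 operands, stack has 2 → underflow

18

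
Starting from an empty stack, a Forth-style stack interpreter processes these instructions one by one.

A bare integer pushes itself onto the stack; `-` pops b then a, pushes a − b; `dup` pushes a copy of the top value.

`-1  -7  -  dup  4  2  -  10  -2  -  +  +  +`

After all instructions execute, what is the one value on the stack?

26

-1   -1
-7   -1 -7
-    6
dup  6 6
4    6 6 4
2    6 6 4 2
-    6 6 2
10   6 6 2 10
-2   6 6 2 10 -2
-    6 6 2 12
+    6 6 14
+    6 20
+    26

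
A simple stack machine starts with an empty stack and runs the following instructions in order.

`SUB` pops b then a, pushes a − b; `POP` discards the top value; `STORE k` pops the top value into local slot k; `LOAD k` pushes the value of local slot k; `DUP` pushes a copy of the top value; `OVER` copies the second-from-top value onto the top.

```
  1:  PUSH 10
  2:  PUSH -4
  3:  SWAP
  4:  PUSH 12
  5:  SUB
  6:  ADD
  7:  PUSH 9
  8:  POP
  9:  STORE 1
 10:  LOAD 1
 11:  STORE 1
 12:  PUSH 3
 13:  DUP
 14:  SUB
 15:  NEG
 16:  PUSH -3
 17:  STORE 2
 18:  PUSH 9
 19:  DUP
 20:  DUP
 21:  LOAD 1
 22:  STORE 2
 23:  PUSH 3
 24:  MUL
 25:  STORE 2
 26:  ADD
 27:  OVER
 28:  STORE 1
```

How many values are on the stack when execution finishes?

2

PUSH 10  [10]
PUSH -4  [10, -4]
SWAP     [-4, 10]
PUSH 12  [-4, 10, 12]
SUB      [-4, -2]
ADD      [-6]
PUSH 9   [-6, 9]
POP      [-6]
STORE 1  []
LOAD 1   [-6]
STORE 1  []
PUSH 3   [3]
DUP      [3, 3]
SUB      [0]
NEG      [0]
PUSH -3  [0, -3]
STORE 2  [0]
PUSH 9   [0, 9]
DUP      [0, 9, 9]
DUP      [0, 9, 9, 9]
LOAD 1   [0, 9, 9, 9, -6]
STORE 2  [0, 9, 9, 9]
PUSH 3   [0, 9, 9, 9, 3]
MUL      [0, 9, 9, 27]
STORE 2  [0, 9, 9]
ADD      [0, 18]
OVER     [0, 18, 0]
STORE 1  [0, 18]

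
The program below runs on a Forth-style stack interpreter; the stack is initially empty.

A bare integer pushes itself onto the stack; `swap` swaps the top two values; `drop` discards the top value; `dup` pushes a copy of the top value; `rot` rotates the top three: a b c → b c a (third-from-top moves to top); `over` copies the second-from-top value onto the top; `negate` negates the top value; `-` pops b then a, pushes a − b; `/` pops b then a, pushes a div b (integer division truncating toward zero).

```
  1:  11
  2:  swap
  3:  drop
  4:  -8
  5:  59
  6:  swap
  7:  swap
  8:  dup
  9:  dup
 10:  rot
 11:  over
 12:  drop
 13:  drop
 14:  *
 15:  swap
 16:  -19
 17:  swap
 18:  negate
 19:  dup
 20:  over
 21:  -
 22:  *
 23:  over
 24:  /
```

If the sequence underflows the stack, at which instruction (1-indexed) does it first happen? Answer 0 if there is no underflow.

11 : [11]
swap  — needs 2 operands, stack has 1 → underflow

2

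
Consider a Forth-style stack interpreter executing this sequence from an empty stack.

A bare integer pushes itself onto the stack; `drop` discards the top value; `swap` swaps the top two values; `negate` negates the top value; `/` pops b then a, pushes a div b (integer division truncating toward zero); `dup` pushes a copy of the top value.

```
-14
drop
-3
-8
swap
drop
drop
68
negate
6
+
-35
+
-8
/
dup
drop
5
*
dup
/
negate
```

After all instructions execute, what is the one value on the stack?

-14    → -14
drop   → (empty)
-3     → -3
-8     → -3 -8
swap   → -8 -3
drop   → -8
drop   → (empty)
68     → 68
negate → -68
6      → -68 6
+      → -62
-35    → -62 -35
+      → -97
-8     → -97 -8
/      → 12
dup    → 12 12
drop   → 12
5      → 12 5
*      → 60
dup    → 60 60
/      → 1
negate → -1

-1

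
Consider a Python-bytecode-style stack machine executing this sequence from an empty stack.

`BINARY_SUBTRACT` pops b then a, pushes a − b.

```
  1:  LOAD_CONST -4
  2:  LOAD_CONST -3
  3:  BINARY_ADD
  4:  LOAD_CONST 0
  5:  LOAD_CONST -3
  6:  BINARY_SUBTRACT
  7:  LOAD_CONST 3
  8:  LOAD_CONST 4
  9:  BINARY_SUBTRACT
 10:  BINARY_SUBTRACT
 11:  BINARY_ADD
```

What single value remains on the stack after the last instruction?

-3

LOAD_CONST -4   -> -4
LOAD_CONST -3   -> -4 -3
BINARY_ADD      -> -7
LOAD_CONST 0    -> -7 0
LOAD_CONST -3   -> -7 0 -3
BINARY_SUBTRACT -> -7 3
LOAD_CONST 3    -> -7 3 3
LOAD_CONST 4    -> -7 3 3 4
BINARY_SUBTRACT -> -7 3 -1
BINARY_SUBTRACT -> -7 4
BINARY_ADD      -> -3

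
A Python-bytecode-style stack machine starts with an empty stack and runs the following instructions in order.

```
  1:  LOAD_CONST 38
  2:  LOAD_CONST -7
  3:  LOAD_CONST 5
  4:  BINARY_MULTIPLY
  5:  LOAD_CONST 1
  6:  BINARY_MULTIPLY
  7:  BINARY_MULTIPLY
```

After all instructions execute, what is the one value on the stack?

LOAD_CONST 38    38
LOAD_CONST -7    38 -7
LOAD_CONST 5     38 -7 5
BINARY_MULTIPLY  38 -35
LOAD_CONST 1     38 -35 1
BINARY_MULTIPLY  38 -35
BINARY_MULTIPLY  -1330

-1330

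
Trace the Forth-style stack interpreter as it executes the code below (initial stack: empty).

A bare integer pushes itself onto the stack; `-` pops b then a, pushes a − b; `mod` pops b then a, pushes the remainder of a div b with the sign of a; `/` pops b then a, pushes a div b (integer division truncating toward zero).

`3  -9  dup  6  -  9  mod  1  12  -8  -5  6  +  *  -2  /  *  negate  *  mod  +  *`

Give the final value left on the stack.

3      -> [3]
-9     -> [3, -9]
dup    -> [3, -9, -9]
6      -> [3, -9, -9, 6]
-      -> [3, -9, -15]
9      -> [3, -9, -15, 9]
mod    -> [3, -9, -6]
1      -> [3, -9, -6, 1]
12     -> [3, -9, -6, 1, 12]
-8     -> [3, -9, -6, 1, 12, -8]
-5     -> [3, -9, -6, 1, 12, -8, -5]
6      -> [3, -9, -6, 1, 12, -8, -5, 6]
+      -> [3, -9, -6, 1, 12, -8, 1]
*      -> [3, -9, -6, 1, 12, -8]
-2     -> [3, -9, -6, 1, 12, -8, -2]
/      -> [3, -9, -6, 1, 12, 4]
*      -> [3, -9, -6, 1, 48]
negate -> [3, -9, -6, 1, -48]
*      -> [3, -9, -6, -48]
mod    -> [3, -9, -6]
+      -> [3, -15]
*      -> [-45]

-45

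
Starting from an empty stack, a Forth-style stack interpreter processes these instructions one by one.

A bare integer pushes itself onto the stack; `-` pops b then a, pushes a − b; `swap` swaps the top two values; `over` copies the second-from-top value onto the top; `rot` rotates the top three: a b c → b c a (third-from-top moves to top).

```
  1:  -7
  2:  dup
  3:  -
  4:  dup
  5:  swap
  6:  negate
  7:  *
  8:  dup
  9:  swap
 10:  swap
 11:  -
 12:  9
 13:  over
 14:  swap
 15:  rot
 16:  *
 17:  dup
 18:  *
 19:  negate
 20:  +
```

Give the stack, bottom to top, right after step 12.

[0, 9]

-7      [-7]
dup     [-7, -7]
-       [0]
dup     [0, 0]
swap    [0, 0]
negate  [0, 0]
*       [0]
dup     [0, 0]
swap    [0, 0]
swap    [0, 0]
-       [0]
9       [0, 9]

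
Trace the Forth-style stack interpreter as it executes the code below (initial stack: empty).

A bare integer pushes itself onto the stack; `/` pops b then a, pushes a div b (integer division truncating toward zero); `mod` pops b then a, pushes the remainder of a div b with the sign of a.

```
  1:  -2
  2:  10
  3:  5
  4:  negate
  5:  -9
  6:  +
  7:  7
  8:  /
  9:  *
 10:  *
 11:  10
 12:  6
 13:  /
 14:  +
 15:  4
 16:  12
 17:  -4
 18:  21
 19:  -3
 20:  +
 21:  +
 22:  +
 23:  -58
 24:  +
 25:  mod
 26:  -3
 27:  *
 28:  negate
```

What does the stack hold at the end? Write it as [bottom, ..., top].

-2     → [-2]
10     → [-2, 10]
5      → [-2, 10, 5]
negate → [-2, 10, -5]
-9     → [-2, 10, -5, -9]
+      → [-2, 10, -14]
7      → [-2, 10, -14, 7]
/      → [-2, 10, -2]
*      → [-2, -20]
*      → [40]
10     → [40, 10]
6      → [40, 10, 6]
/      → [40, 1]
+      → [41]
4      → [41, 4]
12     → [41, 4, 12]
-4     → [41, 4, 12, -4]
21     → [41, 4, 12, -4, 21]
-3     → [41, 4, 12, -4, 21, -3]
+      → [41, 4, 12, -4, 18]
+      → [41, 4, 12, 14]
+      → [41, 4, 26]
-58    → [41, 4, 26, -58]
+      → [41, 4, -32]
mod    → [41, 4]
-3     → [41, 4, -3]
*      → [41, -12]
negate → [41, 12]

[41, 12]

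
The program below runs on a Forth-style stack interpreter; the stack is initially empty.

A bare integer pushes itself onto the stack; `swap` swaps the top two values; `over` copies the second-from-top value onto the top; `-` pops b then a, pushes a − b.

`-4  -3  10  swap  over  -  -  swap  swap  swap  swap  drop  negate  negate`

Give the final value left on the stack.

-4

-4     → [-4]
-3     → [-4, -3]
10     → [-4, -3, 10]
swap   → [-4, 10, -3]
over   → [-4, 10, -3, 10]
-      → [-4, 10, -13]
-      → [-4, 23]
swap   → [23, -4]
swap   → [-4, 23]
swap   → [23, -4]
swap   → [-4, 23]
drop   → [-4]
negate → [4]
negate → [-4]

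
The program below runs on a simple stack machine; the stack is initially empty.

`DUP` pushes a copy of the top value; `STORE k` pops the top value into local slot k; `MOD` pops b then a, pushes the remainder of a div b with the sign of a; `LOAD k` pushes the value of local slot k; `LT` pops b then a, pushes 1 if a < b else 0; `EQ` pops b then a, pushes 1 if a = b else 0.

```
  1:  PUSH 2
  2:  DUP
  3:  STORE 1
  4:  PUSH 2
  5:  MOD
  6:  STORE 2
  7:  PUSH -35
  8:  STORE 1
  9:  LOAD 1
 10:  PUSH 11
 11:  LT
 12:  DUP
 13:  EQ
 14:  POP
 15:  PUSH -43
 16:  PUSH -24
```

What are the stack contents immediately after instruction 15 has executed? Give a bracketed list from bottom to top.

PUSH 2    2
DUP       2 2
STORE 1   2
PUSH 2    2 2
MOD       0
STORE 2   (empty)
PUSH -35  -35
STORE 1   (empty)
LOAD 1    -35
PUSH 11   -35 11
LT        1
DUP       1 1
EQ        1
POP       (empty)
PUSH -43  -43

[-43]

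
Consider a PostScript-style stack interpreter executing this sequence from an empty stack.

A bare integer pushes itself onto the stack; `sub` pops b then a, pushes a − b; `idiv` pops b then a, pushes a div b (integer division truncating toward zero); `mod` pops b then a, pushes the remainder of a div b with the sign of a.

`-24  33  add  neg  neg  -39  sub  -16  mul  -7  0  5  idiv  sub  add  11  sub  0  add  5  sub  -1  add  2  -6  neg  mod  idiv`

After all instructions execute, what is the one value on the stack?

-396

-24  → [-24]
33   → [-24, 33]
add  → [9]
neg  → [-9]
neg  → [9]
-39  → [9, -39]
sub  → [48]
-16  → [48, -16]
mul  → [-768]
-7   → [-768, -7]
0    → [-768, -7, 0]
5    → [-768, -7, 0, 5]
idiv → [-768, -7, 0]
sub  → [-768, -7]
add  → [-775]
11   → [-775, 11]
sub  → [-786]
0    → [-786, 0]
add  → [-786]
5    → [-786, 5]
sub  → [-791]
-1   → [-791, -1]
add  → [-792]
2    → [-792, 2]
-6   → [-792, 2, -6]
neg  → [-792, 2, 6]
mod  → [-792, 2]
idiv → [-396]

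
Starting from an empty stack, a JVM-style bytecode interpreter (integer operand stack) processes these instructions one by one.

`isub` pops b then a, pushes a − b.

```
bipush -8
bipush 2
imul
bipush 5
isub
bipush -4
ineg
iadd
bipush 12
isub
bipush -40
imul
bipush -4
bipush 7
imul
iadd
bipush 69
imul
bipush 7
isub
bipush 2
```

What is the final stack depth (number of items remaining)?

bipush -8   [-8]
bipush 2    [-8, 2]
imul        [-16]
bipush 5    [-16, 5]
isub        [-21]
bipush -4   [-21, -4]
ineg        [-21, 4]
iadd        [-17]
bipush 12   [-17, 12]
isub        [-29]
bipush -40  [-29, -40]
imul        [1160]
bipush -4   [1160, -4]
bipush 7    [1160, -4, 7]
imul        [1160, -28]
iadd        [1132]
bipush 69   [1132, 69]
imul        [78108]
bipush 7    [78108, 7]
isub        [78101]
bipush 2    [78101, 2]

2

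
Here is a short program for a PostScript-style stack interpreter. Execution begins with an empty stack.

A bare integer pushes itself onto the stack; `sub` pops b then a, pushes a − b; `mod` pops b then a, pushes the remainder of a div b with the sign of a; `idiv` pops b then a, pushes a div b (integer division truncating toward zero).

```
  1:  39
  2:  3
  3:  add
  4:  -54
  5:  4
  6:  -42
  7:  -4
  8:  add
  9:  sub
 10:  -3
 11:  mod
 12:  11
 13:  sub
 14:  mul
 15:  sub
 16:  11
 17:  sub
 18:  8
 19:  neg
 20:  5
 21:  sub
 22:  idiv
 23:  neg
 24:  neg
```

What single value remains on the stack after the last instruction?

35

39   -> 39
3    -> 39 3
add  -> 42
-54  -> 42 -54
4    -> 42 -54 4
-42  -> 42 -54 4 -42
-4   -> 42 -54 4 -42 -4
add  -> 42 -54 4 -46
sub  -> 42 -54 50
-3   -> 42 -54 50 -3
mod  -> 42 -54 2
11   -> 42 -54 2 11
sub  -> 42 -54 -9
mul  -> 42 486
sub  -> -444
11   -> -444 11
sub  -> -455
8    -> -455 8
neg  -> -455 -8
5    -> -455 -8 5
sub  -> -455 -13
idiv -> 35
neg  -> -35
neg  -> 35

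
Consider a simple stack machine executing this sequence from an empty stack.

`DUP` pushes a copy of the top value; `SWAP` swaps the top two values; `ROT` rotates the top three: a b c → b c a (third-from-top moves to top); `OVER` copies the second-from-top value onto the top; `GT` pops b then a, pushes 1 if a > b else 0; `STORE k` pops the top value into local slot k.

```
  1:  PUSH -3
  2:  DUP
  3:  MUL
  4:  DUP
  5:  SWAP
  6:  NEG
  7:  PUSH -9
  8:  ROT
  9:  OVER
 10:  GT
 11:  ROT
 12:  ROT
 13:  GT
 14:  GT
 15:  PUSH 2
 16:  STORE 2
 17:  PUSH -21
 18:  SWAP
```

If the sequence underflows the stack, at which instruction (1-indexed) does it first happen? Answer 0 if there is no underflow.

0

PUSH -3  -> [-3]
DUP      -> [-3, -3]
MUL      -> [9]
DUP      -> [9, 9]
SWAP     -> [9, 9]
NEG      -> [9, -9]
PUSH -9  -> [9, -9, -9]
ROT      -> [-9, -9, 9]
OVER     -> [-9, -9, 9, -9]
GT       -> [-9, -9, 1]
ROT      -> [-9, 1, -9]
ROT      -> [1, -9, -9]
GT       -> [1, 0]
GT       -> [1]
PUSH 2   -> [1, 2]
STORE 2  -> [1]
PUSH -21 -> [1, -21]
SWAP     -> [-21, 1]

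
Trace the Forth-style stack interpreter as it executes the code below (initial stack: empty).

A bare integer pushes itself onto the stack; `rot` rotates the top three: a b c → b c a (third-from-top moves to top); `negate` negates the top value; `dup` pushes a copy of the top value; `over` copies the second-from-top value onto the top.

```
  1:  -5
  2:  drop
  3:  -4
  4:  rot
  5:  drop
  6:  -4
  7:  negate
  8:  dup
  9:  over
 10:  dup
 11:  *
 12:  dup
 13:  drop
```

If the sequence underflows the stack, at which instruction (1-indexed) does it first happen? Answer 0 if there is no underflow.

-5   → -5
drop → (empty)
-4   → -4
rot  — needs 3 operands, stack has 1 → underflow

4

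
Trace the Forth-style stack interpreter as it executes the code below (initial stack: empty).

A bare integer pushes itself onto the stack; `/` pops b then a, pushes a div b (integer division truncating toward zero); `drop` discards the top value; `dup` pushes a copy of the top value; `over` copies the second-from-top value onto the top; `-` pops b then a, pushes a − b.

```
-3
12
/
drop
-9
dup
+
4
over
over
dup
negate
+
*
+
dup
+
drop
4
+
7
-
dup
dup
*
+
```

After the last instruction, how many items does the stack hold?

-3      -3
12      -3 12
/       0
drop    (empty)
-9      -9
dup     -9 -9
+       -18
4       -18 4
over    -18 4 -18
over    -18 4 -18 4
dup     -18 4 -18 4 4
negate  -18 4 -18 4 -4
+       -18 4 -18 0
*       -18 4 0
+       -18 4
dup     -18 4 4
+       -18 8
drop    -18
4       -18 4
+       -14
7       -14 7
-       -21
dup     -21 -21
dup     -21 -21 -21
*       -21 441
+       420

1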